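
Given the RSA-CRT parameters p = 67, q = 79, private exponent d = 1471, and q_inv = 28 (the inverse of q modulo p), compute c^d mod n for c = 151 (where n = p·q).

d_p = d mod (p−1) = 1471 mod 66 = 19; d_q = d mod (q−1) = 67.
m₁ = c^(d_p) mod p: c ≡ 17 (mod 67), and 17^19 mod 67 = 23.
m₂ = c^(d_q) mod q: c ≡ 72 (mod 79), and 72^67 mod 79 = 9.
h = q_inv·(m₁ − m₂) mod p = 28·(23 − 9) mod 67 = 57.
m = m₂ + h·q = 9 + 57·79 = 4512.

4512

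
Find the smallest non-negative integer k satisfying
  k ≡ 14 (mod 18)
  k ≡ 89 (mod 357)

gcd(18, 357) = 3 and 3 | (89 − 14), so the pair is consistent; merging gives k ≡ 446 (mod 2142), where 2142 = lcm(18, 357).
The solution is unique modulo lcm(18, 357) = 2142.

446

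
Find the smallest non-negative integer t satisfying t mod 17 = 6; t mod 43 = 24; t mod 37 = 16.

11634

The moduli are pairwise coprime; N = 17·43·37 = 27047.
N/17 = 1591; 1591 ≡ 10 (mod 17); 10·12 ≡ 1, so inverse 12.
N/43 = 629; 629 ≡ 27 (mod 43); 27·8 ≡ 1, so inverse 8.
N/37 = 731; 731 ≡ 28 (mod 37); 28·4 ≡ 1, so inverse 4.
t ≡ 6·1591·12 + 24·629·8 + 16·731·4 = 282104.
282104 mod 27047 = 11634.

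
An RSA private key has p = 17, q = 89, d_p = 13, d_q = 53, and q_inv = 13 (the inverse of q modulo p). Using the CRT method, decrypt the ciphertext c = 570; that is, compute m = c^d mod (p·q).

m₁ = c^(d_p) mod p: c ≡ 9 (mod 17), and 9^13 mod 17 = 8.
m₂ = c^(d_q) mod q: c ≡ 36 (mod 89), and 36^53 mod 89 = 79.
h = q_inv·(m₁ − m₂) mod p = 13·(8 − 79) mod 17 = 12.
m = m₂ + h·q = 79 + 12·89 = 1147.

1147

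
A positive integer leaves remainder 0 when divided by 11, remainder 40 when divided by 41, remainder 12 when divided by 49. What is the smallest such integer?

1188

The moduli are pairwise coprime; N = 11·41·49 = 22099.
N/11 = 2009; 2009 ≡ 7 (mod 11); 7·8 ≡ 1, so inverse 8.
N/41 = 539; 539 ≡ 6 (mod 41); 6·7 ≡ 1, so inverse 7.
N/49 = 451; 451 ≡ 10 (mod 49); 10·5 ≡ 1, so inverse 5.
t ≡ 0·2009·8 + 40·539·7 + 12·451·5 = 177980.
177980 mod 22099 = 1188.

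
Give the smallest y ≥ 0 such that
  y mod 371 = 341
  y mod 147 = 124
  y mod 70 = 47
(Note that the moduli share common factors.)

Combine the congruences pairwise.
gcd(371, 147) = 7 and 7 | (124 − 341), so the pair is consistent; merging gives y ≡ 712 (mod 7791), where 7791 = lcm(371, 147).
gcd(7791, 70) = 7 and 7 | (47 − 712), so the pair is consistent; merging gives y ≡ 39667 (mod 77910), where 77910 = lcm(7791, 70).
The solution is unique modulo lcm(371, 147, 70) = 77910.

39667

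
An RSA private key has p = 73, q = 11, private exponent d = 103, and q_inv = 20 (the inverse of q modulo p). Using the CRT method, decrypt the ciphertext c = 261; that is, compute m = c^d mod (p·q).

677

d_p = d mod (p−1) = 103 mod 72 = 31; d_q = d mod (q−1) = 3.
m₁ = c^(d_p) mod p: c ≡ 42 (mod 73), and 42^31 mod 73 = 20.
m₂ = c^(d_q) mod q: c ≡ 8 (mod 11), and 8^3 mod 11 = 6.
h = q_inv·(m₁ − m₂) mod p = 20·(20 − 6) mod 73 = 61.
m = m₂ + h·q = 6 + 61·11 = 677.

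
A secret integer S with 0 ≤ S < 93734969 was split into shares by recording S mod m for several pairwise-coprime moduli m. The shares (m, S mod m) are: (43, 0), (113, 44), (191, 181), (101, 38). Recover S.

The moduli are pairwise coprime; N = 43·113·191·101 = 93734969.
N/43 = 2179883; 2179883 ≡ 41 (mod 43); 41·21 ≡ 1, so inverse 21.
N/113 = 829513; 829513 ≡ 93 (mod 113); 93·96 ≡ 1, so inverse 96.
N/191 = 490759; 490759 ≡ 80 (mod 191); 80·117 ≡ 1, so inverse 117.
N/101 = 928069; 928069 ≡ 81 (mod 101); 81·5 ≡ 1, so inverse 5.
S ≡ 0·2179883·21 + 44·829513·96 + 181·490759·117 + 38·928069·5 = 14072999365.
14072999365 mod 93734969 = 12754015.

12754015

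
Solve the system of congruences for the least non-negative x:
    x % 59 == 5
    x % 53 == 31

From x ≡ 5 (mod 59) write x = 5 + 59t. Substituting into x ≡ 31 (mod 53) gives 59t ≡ 26 (mod 53), and since 6⁻¹ ≡ 9 (mod 53), t ≡ 22. Hence x ≡ 5 + 59·22 = 1303 (mod 3127).

1303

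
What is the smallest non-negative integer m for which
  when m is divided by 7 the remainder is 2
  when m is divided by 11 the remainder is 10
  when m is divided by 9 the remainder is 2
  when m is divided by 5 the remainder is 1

Combine the congruences pairwise.
From m ≡ 2 (mod 7) write m = 2 + 7t. Substituting into m ≡ 10 (mod 11) gives 7t ≡ 8 (mod 11), and since 7⁻¹ ≡ 8 (mod 11), t ≡ 9. Hence m ≡ 2 + 7·9 = 65 (mod 77).
From m ≡ 65 (mod 77) write m = 65 + 77t. Substituting into m ≡ 2 (mod 9) gives 77t ≡ 0 (mod 9), and since 5⁻¹ ≡ 2 (mod 9), t ≡ 0. Hence m ≡ 65 + 77·0 = 65 (mod 693).
From m ≡ 65 (mod 693) write m = 65 + 693t. Substituting into m ≡ 1 (mod 5) gives 693t ≡ 1 (mod 5), and since 3⁻¹ ≡ 2 (mod 5), t ≡ 2. Hence m ≡ 65 + 693·2 = 1451 (mod 3465).

1451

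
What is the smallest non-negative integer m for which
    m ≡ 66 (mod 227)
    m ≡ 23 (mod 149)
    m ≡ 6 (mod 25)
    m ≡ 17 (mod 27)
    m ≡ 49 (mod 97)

Combine the congruences pairwise.
From m ≡ 66 (mod 227) write m = 66 + 227t. Substituting into m ≡ 23 (mod 149) gives 227t ≡ 106 (mod 149), and since 78⁻¹ ≡ 128 (mod 149), t ≡ 9. Hence m ≡ 66 + 227·9 = 2109 (mod 33823).
From m ≡ 2109 (mod 33823) write m = 2109 + 33823t. Substituting into m ≡ 6 (mod 25) gives 33823t ≡ 22 (mod 25), and since 23⁻¹ ≡ 12 (mod 25), t ≡ 14. Hence m ≡ 2109 + 33823·14 = 475631 (mod 845575).
From m ≡ 475631 (mod 845575) write m = 475631 + 845575t. Substituting into m ≡ 17 (mod 27) gives 845575t ≡ 18 (mod 27), and since 16⁻¹ ≡ 22 (mod 27), t ≡ 18. Hence m ≡ 475631 + 845575·18 = 15695981 (mod 22830525).
From m ≡ 15695981 (mod 22830525) write m = 15695981 + 22830525t. Substituting into m ≡ 49 (mod 97) gives 22830525t ≡ 26 (mod 97), and since 23⁻¹ ≡ 38 (mod 97), t ≡ 18. Hence m ≡ 15695981 + 22830525·18 = 426645431 (mod 2214560925).

426645431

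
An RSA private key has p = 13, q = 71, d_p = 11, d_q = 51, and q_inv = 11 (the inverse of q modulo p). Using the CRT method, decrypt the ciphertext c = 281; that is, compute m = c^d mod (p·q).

m₁ = c^(d_p) mod p: c ≡ 8 (mod 13), and 8^11 mod 13 = 5.
m₂ = c^(d_q) mod q: c ≡ 68 (mod 71), and 68^51 mod 71 = 11.
h = q_inv·(m₁ − m₂) mod p = 11·(5 − 11) mod 13 = 12.
m = m₂ + h·q = 11 + 12·71 = 863.

863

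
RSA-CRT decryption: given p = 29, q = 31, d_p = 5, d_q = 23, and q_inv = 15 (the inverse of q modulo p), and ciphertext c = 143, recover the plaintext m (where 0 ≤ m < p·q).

m₁ = c^(d_p) mod p: c ≡ 27 (mod 29), and 27^5 mod 29 = 26.
m₂ = c^(d_q) mod q: c ≡ 19 (mod 31), and 19^23 mod 31 = 9.
h = q_inv·(m₁ − m₂) mod p = 15·(26 − 9) mod 29 = 23.
m = m₂ + h·q = 9 + 23·31 = 722.

722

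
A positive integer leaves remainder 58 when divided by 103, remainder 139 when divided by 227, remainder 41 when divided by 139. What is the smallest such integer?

1298579

From t ≡ 58 (mod 103) write t = 58 + 103s. Substituting into t ≡ 139 (mod 227) gives 103s ≡ 81 (mod 227), and since 103⁻¹ ≡ 108 (mod 227), s ≡ 122. Hence t ≡ 58 + 103·122 = 12624 (mod 23381).
From t ≡ 12624 (mod 23381) write t = 12624 + 23381s. Substituting into t ≡ 41 (mod 139) gives 23381s ≡ 66 (mod 139), and since 29⁻¹ ≡ 24 (mod 139), s ≡ 55. Hence t ≡ 12624 + 23381·55 = 1298579 (mod 3249959).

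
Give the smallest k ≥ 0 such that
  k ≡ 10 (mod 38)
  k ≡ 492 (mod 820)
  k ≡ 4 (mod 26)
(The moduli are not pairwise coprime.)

143992

Combine the congruences pairwise.
gcd(38, 820) = 2 and 2 | (492 − 10), so the pair is consistent; merging gives k ≡ 3772 (mod 15580), where 15580 = lcm(38, 820).
gcd(15580, 26) = 2 and 2 | (4 − 3772), so the pair is consistent; merging gives k ≡ 143992 (mod 202540), where 202540 = lcm(15580, 26).
The solution is unique modulo lcm(38, 820, 26) = 202540.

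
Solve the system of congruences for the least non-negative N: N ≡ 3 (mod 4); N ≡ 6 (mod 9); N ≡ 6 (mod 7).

195

Combine the congruences pairwise.
From N ≡ 3 (mod 4) write N = 3 + 4t. Substituting into N ≡ 6 (mod 9) gives 4t ≡ 3 (mod 9), and since 4⁻¹ ≡ 7 (mod 9), t ≡ 3. Hence N ≡ 3 + 4·3 = 15 (mod 36).
From N ≡ 15 (mod 36) write N = 15 + 36t. Substituting into N ≡ 6 (mod 7) gives 36t ≡ 5 (mod 7), and since 1⁻¹ ≡ 1 (mod 7), t ≡ 5. Hence N ≡ 15 + 36·5 = 195 (mod 252).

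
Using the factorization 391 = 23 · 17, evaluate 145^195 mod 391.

Mod 23: 145 ≡ 7; by Fermat, exponent reduces to 195 mod 22 = 19; 7^19 ≡ 11 (mod 23).
Mod 17: 145 ≡ 9; by Fermat, exponent reduces to 195 mod 16 = 3; 9^3 ≡ 15 (mod 17).
Combine by CRT: x ≡ 11 (mod 23), x ≡ 15 (mod 17) ⇒ x ≡ 287 (mod 391).

287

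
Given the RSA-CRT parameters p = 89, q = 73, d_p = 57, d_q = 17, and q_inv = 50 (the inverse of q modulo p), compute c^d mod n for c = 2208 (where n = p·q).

m₁ = c^(d_p) mod p: c ≡ 72 (mod 89), and 72^57 mod 89 = 36.
m₂ = c^(d_q) mod q: c ≡ 18 (mod 73), and 18^17 mod 73 = 69.
h = q_inv·(m₁ − m₂) mod p = 50·(36 − 69) mod 89 = 41.
m = m₂ + h·q = 69 + 41·73 = 3062.

3062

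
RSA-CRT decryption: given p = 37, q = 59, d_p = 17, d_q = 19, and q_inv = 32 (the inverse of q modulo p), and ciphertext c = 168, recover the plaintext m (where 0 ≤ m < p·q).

m₁ = c^(d_p) mod p: c ≡ 20 (mod 37), and 20^17 mod 37 = 24.
m₂ = c^(d_q) mod q: c ≡ 50 (mod 59), and 50^19 mod 59 = 23.
h = q_inv·(m₁ − m₂) mod p = 32·(24 − 23) mod 37 = 32.
m = m₂ + h·q = 23 + 32·59 = 1911.

1911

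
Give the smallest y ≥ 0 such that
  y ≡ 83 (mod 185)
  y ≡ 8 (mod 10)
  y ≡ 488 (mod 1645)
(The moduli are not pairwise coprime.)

79448

gcd(185, 10) = 5 and 5 | (8 − 83), so the pair is consistent; merging gives y ≡ 268 (mod 370), where 370 = lcm(185, 10).
gcd(370, 1645) = 5 and 5 | (488 − 268), so the pair is consistent; merging gives y ≡ 79448 (mod 121730), where 121730 = lcm(370, 1645).
The solution is unique modulo lcm(185, 10, 1645) = 121730.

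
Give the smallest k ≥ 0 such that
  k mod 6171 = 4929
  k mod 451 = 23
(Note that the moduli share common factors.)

177717

gcd(6171, 451) = 11 and 11 | (23 − 4929), so the pair is consistent; merging gives k ≡ 177717 (mod 253011), where 253011 = lcm(6171, 451).
The solution is unique modulo lcm(6171, 451) = 253011.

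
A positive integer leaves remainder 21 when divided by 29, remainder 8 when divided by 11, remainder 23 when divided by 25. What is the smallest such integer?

4023

The moduli are pairwise coprime; M = 29·11·25 = 7975.
M/29 = 275; 275 ≡ 14 (mod 29); 14·27 ≡ 1, so inverse 27.
M/11 = 725; 725 ≡ 10 (mod 11); 10·10 ≡ 1, so inverse 10.
M/25 = 319; 319 ≡ 19 (mod 25); 19·4 ≡ 1, so inverse 4.
n ≡ 21·275·27 + 8·725·10 + 23·319·4 = 243273.
243273 mod 7975 = 4023.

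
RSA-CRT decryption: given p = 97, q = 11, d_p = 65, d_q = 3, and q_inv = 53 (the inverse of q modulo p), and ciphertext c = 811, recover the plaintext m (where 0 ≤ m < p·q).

m₁ = c^(d_p) mod p: c ≡ 35 (mod 97), and 35^65 mod 97 = 61.
m₂ = c^(d_q) mod q: c ≡ 8 (mod 11), and 8^3 mod 11 = 6.
h = q_inv·(m₁ − m₂) mod p = 53·(61 − 6) mod 97 = 5.
m = m₂ + h·q = 6 + 5·11 = 61.

61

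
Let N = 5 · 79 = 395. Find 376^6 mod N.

Mod 5: 376 ≡ 1; by Fermat, exponent reduces to 6 mod 4 = 2; 1^2 ≡ 1 (mod 5).
Mod 79: 376 ≡ 60; 60^6 ≡ 38 (mod 79).
Combine by CRT: x ≡ 1 (mod 5), x ≡ 38 (mod 79) ⇒ x ≡ 196 (mod 395).

196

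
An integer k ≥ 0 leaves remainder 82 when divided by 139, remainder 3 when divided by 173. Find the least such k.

Combine the congruences pairwise.
From k ≡ 82 (mod 139) write k = 82 + 139t. Substituting into k ≡ 3 (mod 173) gives 139t ≡ 94 (mod 173), and since 139⁻¹ ≡ 117 (mod 173), t ≡ 99. Hence k ≡ 82 + 139·99 = 13843 (mod 24047).

13843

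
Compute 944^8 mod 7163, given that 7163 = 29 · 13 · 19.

Mod 29: 944 ≡ 16; 16^8 ≡ 16 (mod 29).
Mod 13: 944 ≡ 8; 8^8 ≡ 1 (mod 13).
Mod 19: 944 ≡ 13; 13^8 ≡ 16 (mod 19).
Combine by CRT: x ≡ 16 (mod 29), x ≡ 1 (mod 13), x ≡ 16 (mod 19) ⇒ x ≡ 5526 (mod 7163).

5526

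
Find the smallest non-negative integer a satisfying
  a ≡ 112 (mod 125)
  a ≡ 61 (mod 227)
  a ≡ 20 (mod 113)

837237

From a ≡ 112 (mod 125) write a = 112 + 125t. Substituting into a ≡ 61 (mod 227) gives 125t ≡ 176 (mod 227), and since 125⁻¹ ≡ 158 (mod 227), t ≡ 114. Hence a ≡ 112 + 125·114 = 14362 (mod 28375).
From a ≡ 14362 (mod 28375) write a = 14362 + 28375t. Substituting into a ≡ 20 (mod 113) gives 28375t ≡ 9 (mod 113), and since 12⁻¹ ≡ 66 (mod 113), t ≡ 29. Hence a ≡ 14362 + 28375·29 = 837237 (mod 3206375).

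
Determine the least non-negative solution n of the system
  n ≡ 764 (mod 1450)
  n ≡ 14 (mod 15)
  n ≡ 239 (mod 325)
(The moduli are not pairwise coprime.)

gcd(1450, 15) = 5 and 5 | (14 − 764), so the pair is consistent; merging gives n ≡ 764 (mod 4350), where 4350 = lcm(1450, 15).
gcd(4350, 325) = 25 and 25 | (239 − 764), so the pair is consistent; merging gives n ≡ 5114 (mod 56550), where 56550 = lcm(4350, 325).
The solution is unique modulo lcm(1450, 15, 325) = 56550.

5114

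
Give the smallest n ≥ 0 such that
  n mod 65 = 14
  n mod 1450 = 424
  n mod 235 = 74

413674

gcd(65, 1450) = 5 and 5 | (424 − 14), so the pair is consistent; merging gives n ≡ 17824 (mod 18850), where 18850 = lcm(65, 1450).
gcd(18850, 235) = 5 and 5 | (74 − 17824), so the pair is consistent; merging gives n ≡ 413674 (mod 885950), where 885950 = lcm(18850, 235).
The solution is unique modulo lcm(65, 1450, 235) = 885950.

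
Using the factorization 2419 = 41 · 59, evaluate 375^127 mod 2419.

1546

Mod 41: 375 ≡ 6; by Fermat, exponent reduces to 127 mod 40 = 7; 6^7 ≡ 29 (mod 41).
Mod 59: 375 ≡ 21; by Fermat, exponent reduces to 127 mod 58 = 11; 21^11 ≡ 12 (mod 59).
Combine by CRT: x ≡ 29 (mod 41), x ≡ 12 (mod 59) ⇒ x ≡ 1546 (mod 2419).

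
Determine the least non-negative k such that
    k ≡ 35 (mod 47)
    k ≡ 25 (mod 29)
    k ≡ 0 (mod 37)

From k ≡ 35 (mod 47) write k = 35 + 47t. Substituting into k ≡ 25 (mod 29) gives 47t ≡ 19 (mod 29), and since 18⁻¹ ≡ 21 (mod 29), t ≡ 22. Hence k ≡ 35 + 47·22 = 1069 (mod 1363).
From k ≡ 1069 (mod 1363) write k = 1069 + 1363t. Substituting into k ≡ 0 (mod 37) gives 1363t ≡ 4 (mod 37), and since 31⁻¹ ≡ 6 (mod 37), t ≡ 24. Hence k ≡ 1069 + 1363·24 = 33781 (mod 50431).

33781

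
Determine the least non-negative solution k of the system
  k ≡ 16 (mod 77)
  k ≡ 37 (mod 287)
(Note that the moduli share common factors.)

Combine the congruences pairwise.
gcd(77, 287) = 7 and 7 | (37 − 16), so the pair is consistent; merging gives k ≡ 324 (mod 3157), where 3157 = lcm(77, 287).
The solution is unique modulo lcm(77, 287) = 3157.

324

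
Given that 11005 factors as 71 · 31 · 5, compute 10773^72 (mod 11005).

Mod 71: 10773 ≡ 52; by Fermat, exponent reduces to 72 mod 70 = 2; 52^2 ≡ 6 (mod 71).
Mod 31: 10773 ≡ 16; by Fermat, exponent reduces to 72 mod 30 = 12; 16^12 ≡ 8 (mod 31).
Mod 5: 10773 ≡ 3; since 4 | 72, by Fermat 3^72 ≡ 1 (mod 5).
Combine by CRT: x ≡ 6 (mod 71), x ≡ 8 (mod 31), x ≡ 1 (mod 5) ⇒ x ≡ 3201 (mod 11005).

3201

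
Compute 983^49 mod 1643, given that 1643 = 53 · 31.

Mod 53: 983 ≡ 29; 29^49 ≡ 6 (mod 53).
Mod 31: 983 ≡ 22; by Fermat, exponent reduces to 49 mod 30 = 19; 22^19 ≡ 11 (mod 31).
Combine by CRT: x ≡ 6 (mod 53), x ≡ 11 (mod 31) ⇒ x ≡ 1437 (mod 1643).

1437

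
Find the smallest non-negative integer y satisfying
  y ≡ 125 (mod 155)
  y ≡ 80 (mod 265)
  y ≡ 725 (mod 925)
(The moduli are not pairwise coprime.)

gcd(155, 265) = 5 and 5 | (80 − 125), so the pair is consistent; merging gives y ≡ 8030 (mod 8215), where 8215 = lcm(155, 265).
gcd(8215, 925) = 5 and 5 | (725 − 8030), so the pair is consistent; merging gives y ≡ 484500 (mod 1519775), where 1519775 = lcm(8215, 925).
The solution is unique modulo lcm(155, 265, 925) = 1519775.

484500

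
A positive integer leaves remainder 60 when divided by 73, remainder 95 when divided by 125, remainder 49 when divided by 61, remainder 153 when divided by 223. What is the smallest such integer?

118965970

The moduli are pairwise coprime; M = 73·125·61·223 = 124127375.
M/73 = 1700375; 1700375 ≡ 59 (mod 73); 59·26 ≡ 1, so inverse 26.
M/125 = 993019; 993019 ≡ 19 (mod 125); 19·79 ≡ 1, so inverse 79.
M/61 = 2034875; 2034875 ≡ 37 (mod 61); 37·33 ≡ 1, so inverse 33.
M/223 = 556625; 556625 ≡ 17 (mod 223); 17·105 ≡ 1, so inverse 105.
n ≡ 60·1700375·26 + 95·993019·79 + 49·2034875·33 + 153·556625·105 = 22337766095.
22337766095 mod 124127375 = 118965970.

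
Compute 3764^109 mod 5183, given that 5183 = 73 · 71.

Mod 73: 3764 ≡ 41; by Fermat, exponent reduces to 109 mod 72 = 37; 41^37 ≡ 41 (mod 73).
Mod 71: 3764 ≡ 1; by Fermat, exponent reduces to 109 mod 70 = 39; 1^39 ≡ 1 (mod 71).
Combine by CRT: x ≡ 41 (mod 73), x ≡ 1 (mod 71) ⇒ x ≡ 3764 (mod 5183).

3764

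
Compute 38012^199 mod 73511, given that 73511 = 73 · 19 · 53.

36663

Mod 73: 38012 ≡ 52; by Fermat, exponent reduces to 199 mod 72 = 55; 52^55 ≡ 17 (mod 73).
Mod 19: 38012 ≡ 12; by Fermat, exponent reduces to 199 mod 18 = 1; 12^1 ≡ 12 (mod 19).
Mod 53: 38012 ≡ 11; by Fermat, exponent reduces to 199 mod 52 = 43; 11^43 ≡ 40 (mod 53).
Combine by CRT: x ≡ 17 (mod 73), x ≡ 12 (mod 19), x ≡ 40 (mod 53) ⇒ x ≡ 36663 (mod 73511).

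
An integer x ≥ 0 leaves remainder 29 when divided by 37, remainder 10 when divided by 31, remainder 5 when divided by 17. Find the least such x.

10426

From x ≡ 29 (mod 37) write x = 29 + 37t. Substituting into x ≡ 10 (mod 31) gives 37t ≡ 12 (mod 31), and since 6⁻¹ ≡ 26 (mod 31), t ≡ 2. Hence x ≡ 29 + 37·2 = 103 (mod 1147).
From x ≡ 103 (mod 1147) write x = 103 + 1147t. Substituting into x ≡ 5 (mod 17) gives 1147t ≡ 4 (mod 17), and since 8⁻¹ ≡ 15 (mod 17), t ≡ 9. Hence x ≡ 103 + 1147·9 = 10426 (mod 19499).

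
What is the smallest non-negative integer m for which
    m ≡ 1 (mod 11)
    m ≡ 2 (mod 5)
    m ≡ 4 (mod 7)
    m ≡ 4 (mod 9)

The moduli are pairwise coprime; N = 11·5·7·9 = 3465.
N/11 = 315; 315 ≡ 7 (mod 11); 7·8 ≡ 1, so inverse 8.
N/5 = 693; 693 ≡ 3 (mod 5); 3·2 ≡ 1, so inverse 2.
N/7 = 495; 495 ≡ 5 (mod 7); 5·3 ≡ 1, so inverse 3.
N/9 = 385; 385 ≡ 7 (mod 9); 7·4 ≡ 1, so inverse 4.
m ≡ 1·315·8 + 2·693·2 + 4·495·3 + 4·385·4 = 17392.
17392 mod 3465 = 67.

67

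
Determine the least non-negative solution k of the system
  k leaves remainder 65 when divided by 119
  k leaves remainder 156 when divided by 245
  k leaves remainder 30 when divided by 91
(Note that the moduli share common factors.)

Combine the congruences pairwise.
gcd(119, 245) = 7 and 7 | (156 − 65), so the pair is consistent; merging gives k ≡ 1136 (mod 4165), where 4165 = lcm(119, 245).
gcd(4165, 91) = 7 and 7 | (30 − 1136), so the pair is consistent; merging gives k ≡ 21961 (mod 54145), where 54145 = lcm(4165, 91).
The solution is unique modulo lcm(119, 245, 91) = 54145.

21961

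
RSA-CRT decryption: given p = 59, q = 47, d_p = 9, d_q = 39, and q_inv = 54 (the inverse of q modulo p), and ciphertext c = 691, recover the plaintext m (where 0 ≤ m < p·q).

m₁ = c^(d_p) mod p: c ≡ 42 (mod 59), and 42^9 mod 59 = 34.
m₂ = c^(d_q) mod q: c ≡ 33 (mod 47), and 33^39 mod 47 = 45.
h = q_inv·(m₁ − m₂) mod p = 54·(34 − 45) mod 59 = 55.
m = m₂ + h·q = 45 + 55·47 = 2630.

2630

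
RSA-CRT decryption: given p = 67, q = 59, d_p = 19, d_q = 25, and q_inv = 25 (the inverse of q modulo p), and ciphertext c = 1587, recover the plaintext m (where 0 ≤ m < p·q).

3156

m₁ = c^(d_p) mod p: c ≡ 46 (mod 67), and 46^19 mod 67 = 7.
m₂ = c^(d_q) mod q: c ≡ 53 (mod 59), and 53^25 mod 59 = 29.
h = q_inv·(m₁ − m₂) mod p = 25·(7 − 29) mod 67 = 53.
m = m₂ + h·q = 29 + 53·59 = 3156.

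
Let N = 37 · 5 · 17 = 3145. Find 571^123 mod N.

Mod 37: 571 ≡ 16; by Fermat, exponent reduces to 123 mod 36 = 15; 16^15 ≡ 10 (mod 37).
Mod 5: 571 ≡ 1; by Fermat, exponent reduces to 123 mod 4 = 3; 1^3 ≡ 1 (mod 5).
Mod 17: 571 ≡ 10; by Fermat, exponent reduces to 123 mod 16 = 11; 10^11 ≡ 3 (mod 17).
Combine by CRT: x ≡ 10 (mod 37), x ≡ 1 (mod 5), x ≡ 3 (mod 17) ⇒ x ≡ 1601 (mod 3145).

1601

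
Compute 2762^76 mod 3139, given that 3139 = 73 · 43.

296

Mod 73: 2762 ≡ 61; by Fermat, exponent reduces to 76 mod 72 = 4; 61^4 ≡ 4 (mod 73).
Mod 43: 2762 ≡ 10; by Fermat, exponent reduces to 76 mod 42 = 34; 10^34 ≡ 38 (mod 43).
Combine by CRT: x ≡ 4 (mod 73), x ≡ 38 (mod 43) ⇒ x ≡ 296 (mod 3139).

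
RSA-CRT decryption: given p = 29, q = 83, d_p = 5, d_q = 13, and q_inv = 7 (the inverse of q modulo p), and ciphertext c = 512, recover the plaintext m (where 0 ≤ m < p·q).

m₁ = c^(d_p) mod p: c ≡ 19 (mod 29), and 19^5 mod 29 = 21.
m₂ = c^(d_q) mod q: c ≡ 14 (mod 83), and 14^13 mod 83 = 35.
h = q_inv·(m₁ − m₂) mod p = 7·(21 − 35) mod 29 = 18.
m = m₂ + h·q = 35 + 18·83 = 1529.

1529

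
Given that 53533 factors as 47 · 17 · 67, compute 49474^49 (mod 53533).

29397

Mod 47: 49474 ≡ 30; by Fermat, exponent reduces to 49 mod 46 = 3; 30^3 ≡ 22 (mod 47).
Mod 17: 49474 ≡ 4; by Fermat, exponent reduces to 49 mod 16 = 1; 4^1 ≡ 4 (mod 17).
Mod 67: 49474 ≡ 28; 28^49 ≡ 51 (mod 67).
Combine by CRT: x ≡ 22 (mod 47), x ≡ 4 (mod 17), x ≡ 51 (mod 67) ⇒ x ≡ 29397 (mod 53533).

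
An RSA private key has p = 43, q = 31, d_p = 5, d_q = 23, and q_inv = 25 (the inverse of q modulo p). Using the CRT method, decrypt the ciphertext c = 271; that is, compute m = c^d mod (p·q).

418

m₁ = c^(d_p) mod p: c ≡ 13 (mod 43), and 13^5 mod 43 = 31.
m₂ = c^(d_q) mod q: c ≡ 23 (mod 31), and 23^23 mod 31 = 15.
h = q_inv·(m₁ − m₂) mod p = 25·(31 − 15) mod 43 = 13.
m = m₂ + h·q = 15 + 13·31 = 418.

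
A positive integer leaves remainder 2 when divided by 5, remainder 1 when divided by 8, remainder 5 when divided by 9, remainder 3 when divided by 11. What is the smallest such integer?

The moduli are pairwise coprime; N = 5·8·9·11 = 3960.
N/5 = 792; 792 ≡ 2 (mod 5); 2·3 ≡ 1, so inverse 3.
N/8 = 495; 495 ≡ 7 (mod 8); 7·7 ≡ 1, so inverse 7.
N/9 = 440; 440 ≡ 8 (mod 9); 8·8 ≡ 1, so inverse 8.
N/11 = 360; 360 ≡ 8 (mod 11); 8·7 ≡ 1, so inverse 7.
x ≡ 2·792·3 + 1·495·7 + 5·440·8 + 3·360·7 = 33377.
33377 mod 3960 = 1697.

1697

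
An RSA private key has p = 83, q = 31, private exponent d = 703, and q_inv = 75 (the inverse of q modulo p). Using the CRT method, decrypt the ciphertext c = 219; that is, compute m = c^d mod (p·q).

39

d_p = d mod (p−1) = 703 mod 82 = 47; d_q = d mod (q−1) = 13.
m₁ = c^(d_p) mod p: c ≡ 53 (mod 83), and 53^47 mod 83 = 39.
m₂ = c^(d_q) mod q: c ≡ 2 (mod 31), and 2^13 mod 31 = 8.
h = q_inv·(m₁ − m₂) mod p = 75·(39 − 8) mod 83 = 1.
m = m₂ + h·q = 8 + 1·31 = 39.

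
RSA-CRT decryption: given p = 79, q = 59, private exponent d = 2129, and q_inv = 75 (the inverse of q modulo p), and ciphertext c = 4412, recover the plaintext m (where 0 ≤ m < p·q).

4432

d_p = d mod (p−1) = 2129 mod 78 = 23; d_q = d mod (q−1) = 41.
m₁ = c^(d_p) mod p: c ≡ 67 (mod 79), and 67^23 mod 79 = 8.
m₂ = c^(d_q) mod q: c ≡ 46 (mod 59), and 46^41 mod 59 = 7.
h = q_inv·(m₁ − m₂) mod p = 75·(8 − 7) mod 79 = 75.
m = m₂ + h·q = 7 + 75·59 = 4432.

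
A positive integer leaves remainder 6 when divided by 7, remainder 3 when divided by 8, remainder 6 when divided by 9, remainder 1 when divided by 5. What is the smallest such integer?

From a ≡ 6 (mod 7) write a = 6 + 7t. Substituting into a ≡ 3 (mod 8) gives 7t ≡ 5 (mod 8), and since 7⁻¹ ≡ 7 (mod 8), t ≡ 3. Hence a ≡ 6 + 7·3 = 27 (mod 56).
From a ≡ 27 (mod 56) write a = 27 + 56t. Substituting into a ≡ 6 (mod 9) gives 56t ≡ 6 (mod 9), and since 2⁻¹ ≡ 5 (mod 9), t ≡ 3. Hence a ≡ 27 + 56·3 = 195 (mod 504).
From a ≡ 195 (mod 504) write a = 195 + 504t. Substituting into a ≡ 1 (mod 5) gives 504t ≡ 1 (mod 5), and since 4⁻¹ ≡ 4 (mod 5), t ≡ 4. Hence a ≡ 195 + 504·4 = 2211 (mod 2520).

2211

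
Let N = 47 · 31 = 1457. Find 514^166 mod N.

Mod 47: 514 ≡ 44; by Fermat, exponent reduces to 166 mod 46 = 28; 44^28 ≡ 8 (mod 47).
Mod 31: 514 ≡ 18; by Fermat, exponent reduces to 166 mod 30 = 16; 18^16 ≡ 18 (mod 31).
Combine by CRT: x ≡ 8 (mod 47), x ≡ 18 (mod 31) ⇒ x ≡ 948 (mod 1457).

948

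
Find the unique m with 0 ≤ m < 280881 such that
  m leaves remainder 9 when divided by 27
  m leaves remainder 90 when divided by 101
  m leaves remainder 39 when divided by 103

111897

The moduli are pairwise coprime; N = 27·101·103 = 280881.
N/27 = 10403; 10403 ≡ 8 (mod 27); 8·17 ≡ 1, so inverse 17.
N/101 = 2781; 2781 ≡ 54 (mod 101); 54·58 ≡ 1, so inverse 58.
N/103 = 2727; 2727 ≡ 49 (mod 103); 49·82 ≡ 1, so inverse 82.
m ≡ 9·10403·17 + 90·2781·58 + 39·2727·82 = 24829425.
24829425 mod 280881 = 111897.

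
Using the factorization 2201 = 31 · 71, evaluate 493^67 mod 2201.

Mod 31: 493 ≡ 28; by Fermat, exponent reduces to 67 mod 30 = 7; 28^7 ≡ 14 (mod 31).
Mod 71: 493 ≡ 67; 67^67 ≡ 61 (mod 71).
Combine by CRT: x ≡ 14 (mod 31), x ≡ 61 (mod 71) ⇒ x ≡ 913 (mod 2201).

913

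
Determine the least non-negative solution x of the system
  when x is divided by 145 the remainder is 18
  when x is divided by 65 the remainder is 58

1033

gcd(145, 65) = 5 and 5 | (58 − 18), so the pair is consistent; merging gives x ≡ 1033 (mod 1885), where 1885 = lcm(145, 65).
The solution is unique modulo lcm(145, 65) = 1885.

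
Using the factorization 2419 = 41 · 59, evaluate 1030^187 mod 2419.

Mod 41: 1030 ≡ 5; by Fermat, exponent reduces to 187 mod 40 = 27; 5^27 ≡ 20 (mod 41).
Mod 59: 1030 ≡ 27; by Fermat, exponent reduces to 187 mod 58 = 13; 27^13 ≡ 49 (mod 59).
Combine by CRT: x ≡ 20 (mod 41), x ≡ 49 (mod 59) ⇒ x ≡ 1701 (mod 2419).

1701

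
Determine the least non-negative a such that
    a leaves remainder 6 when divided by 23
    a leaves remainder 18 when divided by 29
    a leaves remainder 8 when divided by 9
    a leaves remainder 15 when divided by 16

13967

Combine the congruences pairwise.
From a ≡ 6 (mod 23) write a = 6 + 23t. Substituting into a ≡ 18 (mod 29) gives 23t ≡ 12 (mod 29), and since 23⁻¹ ≡ 24 (mod 29), t ≡ 27. Hence a ≡ 6 + 23·27 = 627 (mod 667).
From a ≡ 627 (mod 667) write a = 627 + 667t. Substituting into a ≡ 8 (mod 9) gives 667t ≡ 2 (mod 9), and since 1⁻¹ ≡ 1 (mod 9), t ≡ 2. Hence a ≡ 627 + 667·2 = 1961 (mod 6003).
From a ≡ 1961 (mod 6003) write a = 1961 + 6003t. Substituting into a ≡ 15 (mod 16) gives 6003t ≡ 6 (mod 16), and since 3⁻¹ ≡ 11 (mod 16), t ≡ 2. Hence a ≡ 1961 + 6003·2 = 13967 (mod 96048).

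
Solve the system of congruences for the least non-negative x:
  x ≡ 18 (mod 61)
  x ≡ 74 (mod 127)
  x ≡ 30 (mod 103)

193876

The moduli are pairwise coprime; N = 61·127·103 = 797941.
N/61 = 13081; 13081 ≡ 27 (mod 61); 27·52 ≡ 1, so inverse 52.
N/127 = 6283; 6283 ≡ 60 (mod 127); 60·36 ≡ 1, so inverse 36.
N/103 = 7747; 7747 ≡ 22 (mod 103); 22·89 ≡ 1, so inverse 89.
x ≡ 18·13081·52 + 74·6283·36 + 30·7747·89 = 49666218.
49666218 mod 797941 = 193876.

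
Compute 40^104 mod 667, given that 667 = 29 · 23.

600

Mod 29: 40 ≡ 11; by Fermat, exponent reduces to 104 mod 28 = 20; 11^20 ≡ 20 (mod 29).
Mod 23: 40 ≡ 17; by Fermat, exponent reduces to 104 mod 22 = 16; 17^16 ≡ 2 (mod 23).
Combine by CRT: x ≡ 20 (mod 29), x ≡ 2 (mod 23) ⇒ x ≡ 600 (mod 667).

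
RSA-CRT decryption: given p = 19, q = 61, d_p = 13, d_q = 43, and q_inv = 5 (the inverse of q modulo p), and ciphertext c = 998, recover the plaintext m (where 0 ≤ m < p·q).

m₁ = c^(d_p) mod p: c ≡ 10 (mod 19), and 10^13 mod 19 = 13.
m₂ = c^(d_q) mod q: c ≡ 22 (mod 61), and 22^43 mod 61 = 15.
h = q_inv·(m₁ − m₂) mod p = 5·(13 − 15) mod 19 = 9.
m = m₂ + h·q = 15 + 9·61 = 564.

564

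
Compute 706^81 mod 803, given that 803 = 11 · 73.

Mod 11: 706 ≡ 2; by Fermat, exponent reduces to 81 mod 10 = 1; 2^1 ≡ 2 (mod 11).
Mod 73: 706 ≡ 49; by Fermat, exponent reduces to 81 mod 72 = 9; 49^9 ≡ 27 (mod 73).
Combine by CRT: x ≡ 2 (mod 11), x ≡ 27 (mod 73) ⇒ x ≡ 684 (mod 803).

684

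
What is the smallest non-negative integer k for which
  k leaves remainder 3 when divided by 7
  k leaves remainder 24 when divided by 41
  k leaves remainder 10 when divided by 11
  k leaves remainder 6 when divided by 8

Combine the congruences pairwise.
From k ≡ 3 (mod 7) write k = 3 + 7t. Substituting into k ≡ 24 (mod 41) gives 7t ≡ 21 (mod 41), and since 7⁻¹ ≡ 6 (mod 41), t ≡ 3. Hence k ≡ 3 + 7·3 = 24 (mod 287).
From k ≡ 24 (mod 287) write k = 24 + 287t. Substituting into k ≡ 10 (mod 11) gives 287t ≡ 8 (mod 11), and since 1⁻¹ ≡ 1 (mod 11), t ≡ 8. Hence k ≡ 24 + 287·8 = 2320 (mod 3157).
From k ≡ 2320 (mod 3157) write k = 2320 + 3157t. Substituting into k ≡ 6 (mod 8) gives 3157t ≡ 6 (mod 8), and since 5⁻¹ ≡ 5 (mod 8), t ≡ 6. Hence k ≡ 2320 + 3157·6 = 21262 (mod 25256).

21262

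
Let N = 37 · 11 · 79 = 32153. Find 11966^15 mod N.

Mod 37: 11966 ≡ 15; 15^15 ≡ 23 (mod 37).
Mod 11: 11966 ≡ 9; by Fermat, exponent reduces to 15 mod 10 = 5; 9^5 ≡ 1 (mod 11).
Mod 79: 11966 ≡ 37; 37^15 ≡ 71 (mod 79).
Combine by CRT: x ≡ 23 (mod 37), x ≡ 1 (mod 11), x ≡ 71 (mod 79) ⇒ x ≡ 1651 (mod 32153).

1651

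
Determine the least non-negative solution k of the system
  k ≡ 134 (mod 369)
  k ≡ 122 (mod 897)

12680

gcd(369, 897) = 3 and 3 | (122 − 134), so the pair is consistent; merging gives k ≡ 12680 (mod 110331), where 110331 = lcm(369, 897).
The solution is unique modulo lcm(369, 897) = 110331.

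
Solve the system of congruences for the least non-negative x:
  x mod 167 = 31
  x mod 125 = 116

866

Combine the congruences pairwise.
From x ≡ 31 (mod 167) write x = 31 + 167t. Substituting into x ≡ 116 (mod 125) gives 167t ≡ 85 (mod 125), and since 42⁻¹ ≡ 3 (mod 125), t ≡ 5. Hence x ≡ 31 + 167·5 = 866 (mod 20875).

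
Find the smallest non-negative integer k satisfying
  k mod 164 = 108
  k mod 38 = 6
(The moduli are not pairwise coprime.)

Combine the congruences pairwise.
gcd(164, 38) = 2 and 2 | (6 − 108), so the pair is consistent; merging gives k ≡ 272 (mod 3116), where 3116 = lcm(164, 38).
The solution is unique modulo lcm(164, 38) = 3116.

272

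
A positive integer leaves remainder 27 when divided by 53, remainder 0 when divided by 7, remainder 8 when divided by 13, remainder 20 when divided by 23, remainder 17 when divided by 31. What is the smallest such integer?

Combine the congruences pairwise.
From m ≡ 27 (mod 53) write m = 27 + 53t. Substituting into m ≡ 0 (mod 7) gives 53t ≡ 1 (mod 7), and since 4⁻¹ ≡ 2 (mod 7), t ≡ 2. Hence m ≡ 27 + 53·2 = 133 (mod 371).
From m ≡ 133 (mod 371) write m = 133 + 371t. Substituting into m ≡ 8 (mod 13) gives 371t ≡ 5 (mod 13), and since 7⁻¹ ≡ 2 (mod 13), t ≡ 10. Hence m ≡ 133 + 371·10 = 3843 (mod 4823).
From m ≡ 3843 (mod 4823) write m = 3843 + 4823t. Substituting into m ≡ 20 (mod 23) gives 4823t ≡ 18 (mod 23), and since 16⁻¹ ≡ 13 (mod 23), t ≡ 4. Hence m ≡ 3843 + 4823·4 = 23135 (mod 110929).
From m ≡ 23135 (mod 110929) write m = 23135 + 110929t. Substituting into m ≡ 17 (mod 31) gives 110929t ≡ 8 (mod 31), and since 11⁻¹ ≡ 17 (mod 31), t ≡ 12. Hence m ≡ 23135 + 110929·12 = 1354283 (mod 3438799).

1354283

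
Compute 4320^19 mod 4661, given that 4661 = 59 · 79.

Mod 59: 4320 ≡ 13; 13^19 ≡ 18 (mod 59).
Mod 79: 4320 ≡ 54; 54^19 ≡ 63 (mod 79).
Combine by CRT: x ≡ 18 (mod 59), x ≡ 63 (mod 79) ⇒ x ≡ 3381 (mod 4661).

3381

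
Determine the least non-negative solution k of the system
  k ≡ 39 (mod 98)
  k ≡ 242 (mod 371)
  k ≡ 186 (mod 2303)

168305

Combine the congruences pairwise.
gcd(98, 371) = 7 and 7 | (242 − 39), so the pair is consistent; merging gives k ≡ 2097 (mod 5194), where 5194 = lcm(98, 371).
gcd(5194, 2303) = 49 and 49 | (186 − 2097), so the pair is consistent; merging gives k ≡ 168305 (mod 244118), where 244118 = lcm(5194, 2303).
The solution is unique modulo lcm(98, 371, 2303) = 244118.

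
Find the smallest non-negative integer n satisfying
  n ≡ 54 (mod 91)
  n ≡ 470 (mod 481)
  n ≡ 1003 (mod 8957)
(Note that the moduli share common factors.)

Combine the congruences pairwise.
gcd(91, 481) = 13 and 13 | (470 − 54), so the pair is consistent; merging gives n ≡ 2875 (mod 3367), where 3367 = lcm(91, 481).
gcd(3367, 8957) = 13 and 13 | (1003 − 2875), so the pair is consistent; merging gives n ≡ 619036 (mod 2319863), where 2319863 = lcm(3367, 8957).
The solution is unique modulo lcm(91, 481, 8957) = 2319863.

619036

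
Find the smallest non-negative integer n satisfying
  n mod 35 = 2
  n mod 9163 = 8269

gcd(35, 9163) = 7 and 7 | (8269 − 2), so the pair is consistent; merging gives n ≡ 17432 (mod 45815), where 45815 = lcm(35, 9163).
The solution is unique modulo lcm(35, 9163) = 45815.

17432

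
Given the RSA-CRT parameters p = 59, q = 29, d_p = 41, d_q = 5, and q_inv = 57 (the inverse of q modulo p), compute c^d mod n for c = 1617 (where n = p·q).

m₁ = c^(d_p) mod p: c ≡ 24 (mod 59), and 24^41 mod 59 = 44.
m₂ = c^(d_q) mod q: c ≡ 22 (mod 29), and 22^5 mod 29 = 13.
h = q_inv·(m₁ − m₂) mod p = 57·(44 − 13) mod 59 = 56.
m = m₂ + h·q = 13 + 56·29 = 1637.

1637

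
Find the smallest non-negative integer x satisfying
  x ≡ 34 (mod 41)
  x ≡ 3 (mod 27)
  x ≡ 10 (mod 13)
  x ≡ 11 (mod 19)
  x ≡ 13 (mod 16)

3348381

From x ≡ 34 (mod 41) write x = 34 + 41t. Substituting into x ≡ 3 (mod 27) gives 41t ≡ 23 (mod 27), and since 14⁻¹ ≡ 2 (mod 27), t ≡ 19. Hence x ≡ 34 + 41·19 = 813 (mod 1107).
From x ≡ 813 (mod 1107) write x = 813 + 1107t. Substituting into x ≡ 10 (mod 13) gives 1107t ≡ 3 (mod 13), and since 2⁻¹ ≡ 7 (mod 13), t ≡ 8. Hence x ≡ 813 + 1107·8 = 9669 (mod 14391).
From x ≡ 9669 (mod 14391) write x = 9669 + 14391t. Substituting into x ≡ 11 (mod 19) gives 14391t ≡ 13 (mod 19), and since 8⁻¹ ≡ 12 (mod 19), t ≡ 4. Hence x ≡ 9669 + 14391·4 = 67233 (mod 273429).
From x ≡ 67233 (mod 273429) write x = 67233 + 273429t. Substituting into x ≡ 13 (mod 16) gives 273429t ≡ 12 (mod 16), and since 5⁻¹ ≡ 13 (mod 16), t ≡ 12. Hence x ≡ 67233 + 273429·12 = 3348381 (mod 4374864).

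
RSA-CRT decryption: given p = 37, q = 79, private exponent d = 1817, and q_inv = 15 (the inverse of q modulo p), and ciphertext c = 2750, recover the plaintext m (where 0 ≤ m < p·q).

1440

d_p = d mod (p−1) = 1817 mod 36 = 17; d_q = d mod (q−1) = 23.
m₁ = c^(d_p) mod p: c ≡ 12 (mod 37), and 12^17 mod 37 = 34.
m₂ = c^(d_q) mod q: c ≡ 64 (mod 79), and 64^23 mod 79 = 18.
h = q_inv·(m₁ − m₂) mod p = 15·(34 − 18) mod 37 = 18.
m = m₂ + h·q = 18 + 18·79 = 1440.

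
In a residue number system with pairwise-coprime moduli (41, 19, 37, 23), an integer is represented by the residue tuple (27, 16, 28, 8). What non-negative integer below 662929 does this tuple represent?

375874

The moduli are pairwise coprime; N = 41·19·37·23 = 662929.
N/41 = 16169; 16169 ≡ 15 (mod 41); 15·11 ≡ 1, so inverse 11.
N/19 = 34891; 34891 ≡ 7 (mod 19); 7·11 ≡ 1, so inverse 11.
N/37 = 17917; 17917 ≡ 9 (mod 37); 9·33 ≡ 1, so inverse 33.
N/23 = 28823; 28823 ≡ 4 (mod 23); 4·6 ≡ 1, so inverse 6.
x ≡ 27·16169·11 + 16·34891·11 + 28·17917·33 + 8·28823·6 = 28881821.
28881821 mod 662929 = 375874.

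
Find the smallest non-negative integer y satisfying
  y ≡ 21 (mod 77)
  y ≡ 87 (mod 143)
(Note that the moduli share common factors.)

945

Combine the congruences pairwise.
gcd(77, 143) = 11 and 11 | (87 − 21), so the pair is consistent; merging gives y ≡ 945 (mod 1001), where 1001 = lcm(77, 143).
The solution is unique modulo lcm(77, 143) = 1001.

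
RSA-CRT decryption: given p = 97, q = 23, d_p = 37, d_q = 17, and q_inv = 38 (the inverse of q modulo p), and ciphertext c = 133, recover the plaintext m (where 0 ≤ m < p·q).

m₁ = c^(d_p) mod p: c ≡ 36 (mod 97), and 36^37 mod 97 = 36.
m₂ = c^(d_q) mod q: c ≡ 18 (mod 23), and 18^17 mod 23 = 8.
h = q_inv·(m₁ − m₂) mod p = 38·(36 − 8) mod 97 = 94.
m = m₂ + h·q = 8 + 94·23 = 2170.

2170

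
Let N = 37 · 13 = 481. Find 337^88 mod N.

Mod 37: 337 ≡ 4; by Fermat, exponent reduces to 88 mod 36 = 16; 4^16 ≡ 7 (mod 37).
Mod 13: 337 ≡ 12; by Fermat, exponent reduces to 88 mod 12 = 4; 12^4 ≡ 1 (mod 13).
Combine by CRT: x ≡ 7 (mod 37), x ≡ 1 (mod 13) ⇒ x ≡ 118 (mod 481).

118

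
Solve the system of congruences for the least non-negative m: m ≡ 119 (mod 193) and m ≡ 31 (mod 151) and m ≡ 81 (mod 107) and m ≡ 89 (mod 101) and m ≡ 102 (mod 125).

From m ≡ 119 (mod 193) write m = 119 + 193t. Substituting into m ≡ 31 (mod 151) gives 193t ≡ 63 (mod 151), and since 42⁻¹ ≡ 18 (mod 151), t ≡ 77. Hence m ≡ 119 + 193·77 = 14980 (mod 29143).
From m ≡ 14980 (mod 29143) write m = 14980 + 29143t. Substituting into m ≡ 81 (mod 107) gives 29143t ≡ 81 (mod 107), and since 39⁻¹ ≡ 11 (mod 107), t ≡ 35. Hence m ≡ 14980 + 29143·35 = 1034985 (mod 3118301).
From m ≡ 1034985 (mod 3118301) write m = 1034985 + 3118301t. Substituting into m ≡ 89 (mod 101) gives 3118301t ≡ 51 (mod 101), and since 27⁻¹ ≡ 15 (mod 101), t ≡ 58. Hence m ≡ 1034985 + 3118301·58 = 181896443 (mod 314948401).
From m ≡ 181896443 (mod 314948401) write m = 181896443 + 314948401t. Substituting into m ≡ 102 (mod 125) gives 314948401t ≡ 34 (mod 125), and since 26⁻¹ ≡ 101 (mod 125), t ≡ 59. Hence m ≡ 181896443 + 314948401·59 = 18763852102 (mod 39368550125).

18763852102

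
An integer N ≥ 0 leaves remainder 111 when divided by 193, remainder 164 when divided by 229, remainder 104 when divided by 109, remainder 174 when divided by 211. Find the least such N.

424149842

Combine the congruences pairwise.
From N ≡ 111 (mod 193) write N = 111 + 193t. Substituting into N ≡ 164 (mod 229) gives 193t ≡ 53 (mod 229), and since 193⁻¹ ≡ 159 (mod 229), t ≡ 183. Hence N ≡ 111 + 193·183 = 35430 (mod 44197).
From N ≡ 35430 (mod 44197) write N = 35430 + 44197t. Substituting into N ≡ 104 (mod 109) gives 44197t ≡ 99 (mod 109), and since 52⁻¹ ≡ 65 (mod 109), t ≡ 4. Hence N ≡ 35430 + 44197·4 = 212218 (mod 4817473).
From N ≡ 212218 (mod 4817473) write N = 212218 + 4817473t. Substituting into N ≡ 174 (mod 211) gives 4817473t ≡ 11 (mod 211), and since 132⁻¹ ≡ 8 (mod 211), t ≡ 88. Hence N ≡ 212218 + 4817473·88 = 424149842 (mod 1016486803).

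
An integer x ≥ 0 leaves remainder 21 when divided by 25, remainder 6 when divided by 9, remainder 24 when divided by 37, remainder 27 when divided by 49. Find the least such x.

11346

The moduli are pairwise coprime; N = 25·9·37·49 = 407925.
N/25 = 16317; 16317 ≡ 17 (mod 25); 17·3 ≡ 1, so inverse 3.
N/9 = 45325; 45325 ≡ 1 (mod 9), inverse 1.
N/37 = 11025; 11025 ≡ 36 (mod 37); 36·36 ≡ 1, so inverse 36.
N/49 = 8325; 8325 ≡ 44 (mod 49); 44·39 ≡ 1, so inverse 39.
x ≡ 21·16317·3 + 6·45325·1 + 24·11025·36 + 27·8325·39 = 19591746.
19591746 mod 407925 = 11346.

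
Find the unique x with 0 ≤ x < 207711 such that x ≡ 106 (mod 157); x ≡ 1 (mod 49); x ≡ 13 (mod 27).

194629

The moduli are pairwise coprime; N = 157·49·27 = 207711.
N/157 = 1323; 1323 ≡ 67 (mod 157); 67·75 ≡ 1, so inverse 75.
N/49 = 4239; 4239 ≡ 25 (mod 49); 25·2 ≡ 1, so inverse 2.
N/27 = 7693; 7693 ≡ 25 (mod 27); 25·13 ≡ 1, so inverse 13.
x ≡ 106·1323·75 + 1·4239·2 + 13·7693·13 = 11826445.
11826445 mod 207711 = 194629.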